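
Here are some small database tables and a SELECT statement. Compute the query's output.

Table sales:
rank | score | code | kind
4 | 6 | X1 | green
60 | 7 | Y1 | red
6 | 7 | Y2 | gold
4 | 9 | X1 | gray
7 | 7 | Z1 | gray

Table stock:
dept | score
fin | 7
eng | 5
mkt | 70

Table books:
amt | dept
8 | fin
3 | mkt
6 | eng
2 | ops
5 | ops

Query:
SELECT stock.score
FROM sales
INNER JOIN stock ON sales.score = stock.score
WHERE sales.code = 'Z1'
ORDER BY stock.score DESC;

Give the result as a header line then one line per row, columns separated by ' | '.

After JOIN stock (3 rows):
sales.rank | sales.score | sales.code | sales.kind | stock.dept | stock.score
60 | 7 | Y1 | red | fin | 7
6 | 7 | Y2 | gold | fin | 7
7 | 7 | Z1 | gray | fin | 7
After WHERE (1 rows):
sales.rank | sales.score | sales.code | sales.kind | stock.dept | stock.score
7 | 7 | Z1 | gray | fin | 7
After SELECT (1 rows):
stock.score
7
After ORDER BY (1 rows):
stock.score
7

== RESULT ==
stock.score
7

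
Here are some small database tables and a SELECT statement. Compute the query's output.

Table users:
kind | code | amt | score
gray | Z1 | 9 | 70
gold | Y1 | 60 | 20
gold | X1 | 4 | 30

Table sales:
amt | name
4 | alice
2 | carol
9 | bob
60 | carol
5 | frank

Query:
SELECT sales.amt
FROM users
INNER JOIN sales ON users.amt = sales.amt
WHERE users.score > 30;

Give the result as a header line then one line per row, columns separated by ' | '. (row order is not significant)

After JOIN sales (3 rows):
users.kind | users.code | users.amt | users.score | sales.amt | sales.name
gray | Z1 | 9 | 70 | 9 | bob
gold | Y1 | 60 | 20 | 60 | carol
gold | X1 | 4 | 30 | 4 | alice
After WHERE (1 rows):
users.kind | users.code | users.amt | users.score | sales.amt | sales.name
gray | Z1 | 9 | 70 | 9 | bob
After SELECT (1 rows):
sales.amt
9

== RESULT ==
sales.amt
9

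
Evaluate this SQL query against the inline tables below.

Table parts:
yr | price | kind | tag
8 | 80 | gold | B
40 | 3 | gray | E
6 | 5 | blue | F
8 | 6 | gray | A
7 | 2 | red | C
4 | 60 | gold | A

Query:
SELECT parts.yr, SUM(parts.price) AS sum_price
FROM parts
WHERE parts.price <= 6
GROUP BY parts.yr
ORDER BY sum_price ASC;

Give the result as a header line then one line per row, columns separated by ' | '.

After WHERE (4 rows):
parts.yr | parts.price | parts.kind | parts.tag
40 | 3 | gray | E
6 | 5 | blue | F
8 | 6 | gray | A
7 | 2 | red | C
After GROUP BY (4 rows):
parts.yr | sum_price
40 | 3
6 | 5
8 | 6
7 | 2
After ORDER BY (4 rows):
parts.yr | sum_price
7 | 2
40 | 3
6 | 5
8 | 6

== RESULT ==
parts.yr | sum_price
7 | 2
40 | 3
6 | 5
8 | 6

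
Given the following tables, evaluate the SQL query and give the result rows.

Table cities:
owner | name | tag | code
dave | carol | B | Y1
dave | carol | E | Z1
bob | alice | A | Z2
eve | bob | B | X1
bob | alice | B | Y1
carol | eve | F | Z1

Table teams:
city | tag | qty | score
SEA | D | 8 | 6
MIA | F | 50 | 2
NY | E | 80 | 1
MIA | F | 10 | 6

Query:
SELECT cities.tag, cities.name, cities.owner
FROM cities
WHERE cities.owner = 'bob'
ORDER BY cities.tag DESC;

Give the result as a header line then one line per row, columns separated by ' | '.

After WHERE (2 rows):
cities.owner | cities.name | cities.tag | cities.code
bob | alice | A | Z2
bob | alice | B | Y1
After SELECT (2 rows):
cities.tag | cities.name | cities.owner
A | alice | bob
B | alice | bob
After ORDER BY (2 rows):
cities.tag | cities.name | cities.owner
B | alice | bob
A | alice | bob

== RESULT ==
cities.tag | cities.name | cities.owner
B | alice | bob
A | alice | bob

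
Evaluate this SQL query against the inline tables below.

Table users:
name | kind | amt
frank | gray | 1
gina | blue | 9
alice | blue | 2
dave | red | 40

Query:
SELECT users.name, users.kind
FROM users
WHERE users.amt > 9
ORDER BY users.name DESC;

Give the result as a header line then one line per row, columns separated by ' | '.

== RESULT ==
users.name | users.kind
dave | red

Derivation:
After WHERE (1 rows):
users.name | users.kind | users.amt
dave | red | 40
After SELECT (1 rows):
users.name | users.kind
dave | red
After ORDER BY (1 rows):
users.name | users.kind
dave | red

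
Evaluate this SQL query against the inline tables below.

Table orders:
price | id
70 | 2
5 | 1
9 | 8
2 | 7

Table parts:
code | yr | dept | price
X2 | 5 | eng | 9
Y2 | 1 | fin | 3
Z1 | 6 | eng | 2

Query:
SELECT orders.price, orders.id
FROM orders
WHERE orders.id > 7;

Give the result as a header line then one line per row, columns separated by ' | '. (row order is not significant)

== RESULT ==
orders.price | orders.id
9 | 8

Derivation:
After WHERE (1 rows):
orders.price | orders.id
9 | 8
After SELECT (1 rows):
orders.price | orders.id
9 | 8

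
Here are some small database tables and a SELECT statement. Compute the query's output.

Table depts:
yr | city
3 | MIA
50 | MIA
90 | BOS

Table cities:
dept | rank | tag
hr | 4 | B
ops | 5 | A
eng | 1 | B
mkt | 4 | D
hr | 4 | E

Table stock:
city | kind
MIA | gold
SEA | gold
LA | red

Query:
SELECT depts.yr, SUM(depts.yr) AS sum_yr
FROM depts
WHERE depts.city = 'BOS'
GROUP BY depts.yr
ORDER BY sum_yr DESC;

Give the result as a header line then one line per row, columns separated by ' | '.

== RESULT ==
depts.yr | sum_yr
90 | 90

Derivation:
After WHERE (1 rows):
depts.yr | depts.city
90 | BOS
After GROUP BY (1 rows):
depts.yr | sum_yr
90 | 90
After ORDER BY (1 rows):
depts.yr | sum_yr
90 | 90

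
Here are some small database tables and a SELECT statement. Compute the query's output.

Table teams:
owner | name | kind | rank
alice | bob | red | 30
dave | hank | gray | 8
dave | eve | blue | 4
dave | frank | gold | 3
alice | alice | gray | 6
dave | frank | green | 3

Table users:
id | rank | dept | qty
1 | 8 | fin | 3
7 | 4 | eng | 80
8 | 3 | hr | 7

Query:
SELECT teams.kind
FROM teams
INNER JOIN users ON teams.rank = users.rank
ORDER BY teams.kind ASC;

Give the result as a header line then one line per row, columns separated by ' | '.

== RESULT ==
teams.kind
blue
gold
gray
green

Derivation:
After JOIN users (4 rows):
teams.owner | teams.name | teams.kind | teams.rank | users.id | users.rank | users.dept | users.qty
dave | hank | gray | 8 | 1 | 8 | fin | 3
dave | eve | blue | 4 | 7 | 4 | eng | 80
dave | frank | gold | 3 | 8 | 3 | hr | 7
dave | frank | green | 3 | 8 | 3 | hr | 7
After SELECT (4 rows):
teams.kind
gray
blue
gold
green
After ORDER BY (4 rows):
teams.kind
blue
gold
gray
green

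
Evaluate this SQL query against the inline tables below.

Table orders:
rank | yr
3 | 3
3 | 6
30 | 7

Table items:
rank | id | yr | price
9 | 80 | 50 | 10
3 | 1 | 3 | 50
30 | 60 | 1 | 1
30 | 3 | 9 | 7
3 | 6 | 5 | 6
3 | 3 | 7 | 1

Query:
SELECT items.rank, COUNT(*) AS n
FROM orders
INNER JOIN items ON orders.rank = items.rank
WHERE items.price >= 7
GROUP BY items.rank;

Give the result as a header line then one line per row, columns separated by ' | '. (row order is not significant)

After JOIN items (8 rows):
orders.rank | orders.yr | items.rank | items.id | items.yr | items.price
3 | 3 | 3 | 1 | 3 | 50
3 | 3 | 3 | 6 | 5 | 6
3 | 3 | 3 | 3 | 7 | 1
3 | 6 | 3 | 1 | 3 | 50
3 | 6 | 3 | 6 | 5 | 6
3 | 6 | 3 | 3 | 7 | 1
30 | 7 | 30 | 60 | 1 | 1
30 | 7 | 30 | 3 | 9 | 7
After WHERE (3 rows):
orders.rank | orders.yr | items.rank | items.id | items.yr | items.price
3 | 3 | 3 | 1 | 3 | 50
3 | 6 | 3 | 1 | 3 | 50
30 | 7 | 30 | 3 | 9 | 7
After GROUP BY (2 rows):
items.rank | n
3 | 2
30 | 1

== RESULT ==
items.rank | n
3 | 2
30 | 1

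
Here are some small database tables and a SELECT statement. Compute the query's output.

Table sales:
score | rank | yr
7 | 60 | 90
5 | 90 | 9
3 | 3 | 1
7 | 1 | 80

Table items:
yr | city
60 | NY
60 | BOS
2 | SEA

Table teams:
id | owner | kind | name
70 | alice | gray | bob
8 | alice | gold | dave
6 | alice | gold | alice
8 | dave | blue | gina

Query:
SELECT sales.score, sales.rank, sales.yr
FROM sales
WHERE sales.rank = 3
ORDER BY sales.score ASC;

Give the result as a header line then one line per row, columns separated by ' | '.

== RESULT ==
sales.score | sales.rank | sales.yr
3 | 3 | 1

Derivation:
After WHERE (1 rows):
sales.score | sales.rank | sales.yr
3 | 3 | 1
After SELECT (1 rows):
sales.score | sales.rank | sales.yr
3 | 3 | 1
After ORDER BY (1 rows):
sales.score | sales.rank | sales.yr
3 | 3 | 1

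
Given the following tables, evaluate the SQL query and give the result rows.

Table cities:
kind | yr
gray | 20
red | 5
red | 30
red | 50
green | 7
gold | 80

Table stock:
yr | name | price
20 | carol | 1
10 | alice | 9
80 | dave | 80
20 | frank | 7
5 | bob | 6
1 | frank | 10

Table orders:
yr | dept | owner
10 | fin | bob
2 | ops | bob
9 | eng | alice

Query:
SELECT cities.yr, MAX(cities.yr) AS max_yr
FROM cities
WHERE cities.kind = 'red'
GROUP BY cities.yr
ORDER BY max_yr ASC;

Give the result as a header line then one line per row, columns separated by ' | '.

== RESULT ==
cities.yr | max_yr
5 | 5
30 | 30
50 | 50

Derivation:
After WHERE (3 rows):
cities.kind | cities.yr
red | 5
red | 30
red | 50
After GROUP BY (3 rows):
cities.yr | max_yr
5 | 5
30 | 30
50 | 50
After ORDER BY (3 rows):
cities.yr | max_yr
5 | 5
30 | 30
50 | 50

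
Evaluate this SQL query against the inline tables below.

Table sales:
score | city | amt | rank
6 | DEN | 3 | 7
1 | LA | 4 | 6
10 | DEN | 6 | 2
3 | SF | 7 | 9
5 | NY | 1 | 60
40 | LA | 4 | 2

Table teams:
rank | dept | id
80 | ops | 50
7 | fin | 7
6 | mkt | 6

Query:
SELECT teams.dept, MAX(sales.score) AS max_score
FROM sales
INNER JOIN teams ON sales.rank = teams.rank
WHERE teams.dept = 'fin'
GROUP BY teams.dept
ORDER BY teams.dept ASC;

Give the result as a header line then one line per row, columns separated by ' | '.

After JOIN teams (2 rows):
sales.score | sales.city | sales.amt | sales.rank | teams.rank | teams.dept | teams.id
6 | DEN | 3 | 7 | 7 | fin | 7
1 | LA | 4 | 6 | 6 | mkt | 6
After WHERE (1 rows):
sales.score | sales.city | sales.amt | sales.rank | teams.rank | teams.dept | teams.id
6 | DEN | 3 | 7 | 7 | fin | 7
After GROUP BY (1 rows):
teams.dept | max_score
fin | 6
After ORDER BY (1 rows):
teams.dept | max_score
fin | 6

== RESULT ==
teams.dept | max_score
fin | 6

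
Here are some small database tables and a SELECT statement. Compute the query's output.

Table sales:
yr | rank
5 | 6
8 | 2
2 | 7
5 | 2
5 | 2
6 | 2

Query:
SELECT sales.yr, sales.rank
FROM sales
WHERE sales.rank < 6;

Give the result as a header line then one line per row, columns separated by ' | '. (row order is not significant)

== RESULT ==
sales.yr | sales.rank
8 | 2
5 | 2
5 | 2
6 | 2

Derivation:
After WHERE (4 rows):
sales.yr | sales.rank
8 | 2
5 | 2
5 | 2
6 | 2
After SELECT (4 rows):
sales.yr | sales.rank
8 | 2
5 | 2
5 | 2
6 | 2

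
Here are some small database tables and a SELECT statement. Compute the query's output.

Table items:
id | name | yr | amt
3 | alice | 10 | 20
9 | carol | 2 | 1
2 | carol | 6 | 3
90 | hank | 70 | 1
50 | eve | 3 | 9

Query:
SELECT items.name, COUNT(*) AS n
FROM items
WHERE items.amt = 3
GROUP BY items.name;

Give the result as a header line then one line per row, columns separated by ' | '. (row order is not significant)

== RESULT ==
items.name | n
carol | 1

Derivation:
After WHERE (1 rows):
items.id | items.name | items.yr | items.amt
2 | carol | 6 | 3
After GROUP BY (1 rows):
items.name | n
carol | 1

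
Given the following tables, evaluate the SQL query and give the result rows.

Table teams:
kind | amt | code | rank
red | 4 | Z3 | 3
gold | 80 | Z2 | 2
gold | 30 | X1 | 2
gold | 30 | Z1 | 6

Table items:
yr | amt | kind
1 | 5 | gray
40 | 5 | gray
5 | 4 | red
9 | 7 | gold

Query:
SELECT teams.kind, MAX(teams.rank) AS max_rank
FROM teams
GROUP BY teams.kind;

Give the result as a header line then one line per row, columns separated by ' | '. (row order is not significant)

== RESULT ==
teams.kind | max_rank
red | 3
gold | 6

Derivation:
After GROUP BY (2 rows):
teams.kind | max_rank
red | 3
gold | 6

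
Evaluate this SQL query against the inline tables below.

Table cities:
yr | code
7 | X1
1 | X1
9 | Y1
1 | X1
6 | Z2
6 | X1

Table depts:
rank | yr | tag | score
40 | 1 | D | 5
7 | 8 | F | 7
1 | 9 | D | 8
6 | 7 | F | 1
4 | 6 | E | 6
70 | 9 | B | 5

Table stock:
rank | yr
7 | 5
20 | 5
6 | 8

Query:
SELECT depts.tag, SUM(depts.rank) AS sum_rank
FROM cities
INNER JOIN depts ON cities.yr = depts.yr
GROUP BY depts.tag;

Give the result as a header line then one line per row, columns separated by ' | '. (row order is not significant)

After JOIN depts (7 rows):
cities.yr | cities.code | depts.rank | depts.yr | depts.tag | depts.score
7 | X1 | 6 | 7 | F | 1
1 | X1 | 40 | 1 | D | 5
9 | Y1 | 1 | 9 | D | 8
9 | Y1 | 70 | 9 | B | 5
1 | X1 | 40 | 1 | D | 5
6 | Z2 | 4 | 6 | E | 6
6 | X1 | 4 | 6 | E | 6
After GROUP BY (4 rows):
depts.tag | sum_rank
F | 6
D | 81
B | 70
E | 8

== RESULT ==
depts.tag | sum_rank
F | 6
D | 81
B | 70
E | 8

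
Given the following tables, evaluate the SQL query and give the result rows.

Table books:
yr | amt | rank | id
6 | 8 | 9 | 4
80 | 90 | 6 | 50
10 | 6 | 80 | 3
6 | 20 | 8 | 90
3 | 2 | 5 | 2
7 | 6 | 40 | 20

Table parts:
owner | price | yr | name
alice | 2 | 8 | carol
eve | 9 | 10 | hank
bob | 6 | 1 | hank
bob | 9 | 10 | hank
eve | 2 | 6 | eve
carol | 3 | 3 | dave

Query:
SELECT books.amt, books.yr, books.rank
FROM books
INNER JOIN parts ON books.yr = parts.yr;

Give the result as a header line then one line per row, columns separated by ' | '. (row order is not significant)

After JOIN parts (5 rows):
books.yr | books.amt | books.rank | books.id | parts.owner | parts.price | parts.yr | parts.name
6 | 8 | 9 | 4 | eve | 2 | 6 | eve
10 | 6 | 80 | 3 | eve | 9 | 10 | hank
10 | 6 | 80 | 3 | bob | 9 | 10 | hank
6 | 20 | 8 | 90 | eve | 2 | 6 | eve
3 | 2 | 5 | 2 | carol | 3 | 3 | dave
After SELECT (5 rows):
books.amt | books.yr | books.rank
8 | 6 | 9
6 | 10 | 80
6 | 10 | 80
20 | 6 | 8
2 | 3 | 5

== RESULT ==
books.amt | books.yr | books.rank
8 | 6 | 9
6 | 10 | 80
6 | 10 | 80
20 | 6 | 8
2 | 3 | 5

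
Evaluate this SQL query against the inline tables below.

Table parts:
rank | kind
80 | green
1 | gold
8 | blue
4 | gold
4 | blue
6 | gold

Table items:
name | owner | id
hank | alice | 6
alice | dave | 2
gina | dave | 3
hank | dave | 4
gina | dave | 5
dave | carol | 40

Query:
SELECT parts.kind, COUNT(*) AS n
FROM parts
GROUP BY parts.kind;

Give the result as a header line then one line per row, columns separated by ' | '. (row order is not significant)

After GROUP BY (3 rows):
parts.kind | n
green | 1
gold | 3
blue | 2

== RESULT ==
parts.kind | n
green | 1
gold | 3
blue | 2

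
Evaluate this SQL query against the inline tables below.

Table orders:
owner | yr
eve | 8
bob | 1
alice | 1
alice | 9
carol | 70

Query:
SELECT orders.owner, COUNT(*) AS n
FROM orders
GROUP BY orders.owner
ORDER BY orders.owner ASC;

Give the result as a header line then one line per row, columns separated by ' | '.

== RESULT ==
orders.owner | n
alice | 2
bob | 1
carol | 1
eve | 1

Derivation:
After GROUP BY (4 rows):
orders.owner | n
eve | 1
bob | 1
alice | 2
carol | 1
After ORDER BY (4 rows):
orders.owner | n
alice | 2
bob | 1
carol | 1
eve | 1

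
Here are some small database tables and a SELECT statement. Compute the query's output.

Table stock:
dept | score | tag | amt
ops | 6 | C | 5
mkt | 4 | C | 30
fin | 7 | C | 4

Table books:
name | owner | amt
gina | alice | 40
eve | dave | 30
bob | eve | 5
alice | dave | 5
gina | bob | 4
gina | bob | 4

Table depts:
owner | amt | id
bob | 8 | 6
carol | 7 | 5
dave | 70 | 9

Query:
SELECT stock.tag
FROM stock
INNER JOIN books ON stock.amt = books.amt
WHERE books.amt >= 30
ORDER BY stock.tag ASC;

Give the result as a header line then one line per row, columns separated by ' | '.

== RESULT ==
stock.tag
C

Derivation:
After JOIN books (5 rows):
stock.dept | stock.score | stock.tag | stock.amt | books.name | books.owner | books.amt
ops | 6 | C | 5 | bob | eve | 5
ops | 6 | C | 5 | alice | dave | 5
mkt | 4 | C | 30 | eve | dave | 30
fin | 7 | C | 4 | gina | bob | 4
fin | 7 | C | 4 | gina | bob | 4
After WHERE (1 rows):
stock.dept | stock.score | stock.tag | stock.amt | books.name | books.owner | books.amt
mkt | 4 | C | 30 | eve | dave | 30
After SELECT (1 rows):
stock.tag
C
After ORDER BY (1 rows):
stock.tag
C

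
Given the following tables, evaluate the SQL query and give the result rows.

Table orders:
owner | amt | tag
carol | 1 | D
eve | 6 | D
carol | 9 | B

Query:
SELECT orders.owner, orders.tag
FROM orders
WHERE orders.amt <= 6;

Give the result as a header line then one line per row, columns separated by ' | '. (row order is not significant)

After WHERE (2 rows):
orders.owner | orders.amt | orders.tag
carol | 1 | D
eve | 6 | D
After SELECT (2 rows):
orders.owner | orders.tag
carol | D
eve | D

== RESULT ==
orders.owner | orders.tag
carol | D
eve | D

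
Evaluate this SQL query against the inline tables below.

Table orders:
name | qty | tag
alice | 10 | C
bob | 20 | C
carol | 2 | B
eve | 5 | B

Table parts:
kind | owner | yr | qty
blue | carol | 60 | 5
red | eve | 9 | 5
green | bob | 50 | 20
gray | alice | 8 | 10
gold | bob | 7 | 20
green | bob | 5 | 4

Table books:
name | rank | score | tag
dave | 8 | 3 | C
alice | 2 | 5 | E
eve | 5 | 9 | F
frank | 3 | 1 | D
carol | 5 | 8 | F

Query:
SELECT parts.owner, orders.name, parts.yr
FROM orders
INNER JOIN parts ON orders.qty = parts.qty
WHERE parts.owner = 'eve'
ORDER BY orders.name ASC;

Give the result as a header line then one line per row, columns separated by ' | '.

After JOIN parts (5 rows):
orders.name | orders.qty | orders.tag | parts.kind | parts.owner | parts.yr | parts.qty
alice | 10 | C | gray | alice | 8 | 10
bob | 20 | C | green | bob | 50 | 20
bob | 20 | C | gold | bob | 7 | 20
eve | 5 | B | blue | carol | 60 | 5
eve | 5 | B | red | eve | 9 | 5
After WHERE (1 rows):
orders.name | orders.qty | orders.tag | parts.kind | parts.owner | parts.yr | parts.qty
eve | 5 | B | red | eve | 9 | 5
After SELECT (1 rows):
parts.owner | orders.name | parts.yr
eve | eve | 9
After ORDER BY (1 rows):
parts.owner | orders.name | parts.yr
eve | eve | 9

== RESULT ==
parts.owner | orders.name | parts.yr
eve | eve | 9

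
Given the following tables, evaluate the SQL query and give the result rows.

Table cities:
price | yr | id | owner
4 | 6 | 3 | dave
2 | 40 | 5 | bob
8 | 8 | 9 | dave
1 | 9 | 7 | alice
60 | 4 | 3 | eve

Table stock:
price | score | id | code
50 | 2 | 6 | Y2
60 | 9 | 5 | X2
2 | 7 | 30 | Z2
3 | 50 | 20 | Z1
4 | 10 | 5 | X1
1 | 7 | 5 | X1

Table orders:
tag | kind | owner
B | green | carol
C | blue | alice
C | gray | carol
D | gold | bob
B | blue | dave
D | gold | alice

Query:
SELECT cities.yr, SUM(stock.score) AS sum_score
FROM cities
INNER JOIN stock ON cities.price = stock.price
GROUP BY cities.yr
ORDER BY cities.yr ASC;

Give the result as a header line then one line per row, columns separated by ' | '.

After JOIN stock (4 rows):
cities.price | cities.yr | cities.id | cities.owner | stock.price | stock.score | stock.id | stock.code
4 | 6 | 3 | dave | 4 | 10 | 5 | X1
2 | 40 | 5 | bob | 2 | 7 | 30 | Z2
1 | 9 | 7 | alice | 1 | 7 | 5 | X1
60 | 4 | 3 | eve | 60 | 9 | 5 | X2
After GROUP BY (4 rows):
cities.yr | sum_score
6 | 10
40 | 7
9 | 7
4 | 9
After ORDER BY (4 rows):
cities.yr | sum_score
4 | 9
6 | 10
9 | 7
40 | 7

== RESULT ==
cities.yr | sum_score
4 | 9
6 | 10
9 | 7
40 | 7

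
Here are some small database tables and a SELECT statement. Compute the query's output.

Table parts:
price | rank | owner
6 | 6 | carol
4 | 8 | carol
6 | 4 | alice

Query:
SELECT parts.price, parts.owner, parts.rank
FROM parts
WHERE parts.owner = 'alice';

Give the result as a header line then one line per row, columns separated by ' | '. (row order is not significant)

After WHERE (1 rows):
parts.price | parts.rank | parts.owner
6 | 4 | alice
After SELECT (1 rows):
parts.price | parts.owner | parts.rank
6 | alice | 4

== RESULT ==
parts.price | parts.owner | parts.rank
6 | alice | 4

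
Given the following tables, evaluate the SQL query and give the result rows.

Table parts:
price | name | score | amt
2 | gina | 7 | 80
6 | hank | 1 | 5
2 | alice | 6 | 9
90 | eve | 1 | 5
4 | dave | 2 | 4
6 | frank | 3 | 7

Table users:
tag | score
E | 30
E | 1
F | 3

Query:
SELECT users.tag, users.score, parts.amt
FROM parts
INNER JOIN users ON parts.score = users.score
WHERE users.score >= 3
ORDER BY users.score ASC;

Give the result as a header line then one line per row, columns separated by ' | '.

== RESULT ==
users.tag | users.score | parts.amt
F | 3 | 7

Derivation:
After JOIN users (3 rows):
parts.price | parts.name | parts.score | parts.amt | users.tag | users.score
6 | hank | 1 | 5 | E | 1
90 | eve | 1 | 5 | E | 1
6 | frank | 3 | 7 | F | 3
After WHERE (1 rows):
parts.price | parts.name | parts.score | parts.amt | users.tag | users.score
6 | frank | 3 | 7 | F | 3
After SELECT (1 rows):
users.tag | users.score | parts.amt
F | 3 | 7
After ORDER BY (1 rows):
users.tag | users.score | parts.amt
F | 3 | 7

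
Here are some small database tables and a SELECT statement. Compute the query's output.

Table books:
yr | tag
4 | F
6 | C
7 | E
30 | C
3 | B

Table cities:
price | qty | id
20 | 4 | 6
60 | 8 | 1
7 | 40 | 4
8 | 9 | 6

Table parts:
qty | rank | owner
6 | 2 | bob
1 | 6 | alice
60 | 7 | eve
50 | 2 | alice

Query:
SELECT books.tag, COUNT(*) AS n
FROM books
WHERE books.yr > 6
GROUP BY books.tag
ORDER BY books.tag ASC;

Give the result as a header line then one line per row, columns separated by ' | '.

After WHERE (2 rows):
books.yr | books.tag
7 | E
30 | C
After GROUP BY (2 rows):
books.tag | n
E | 1
C | 1
After ORDER BY (2 rows):
books.tag | n
C | 1
E | 1

== RESULT ==
books.tag | n
C | 1
E | 1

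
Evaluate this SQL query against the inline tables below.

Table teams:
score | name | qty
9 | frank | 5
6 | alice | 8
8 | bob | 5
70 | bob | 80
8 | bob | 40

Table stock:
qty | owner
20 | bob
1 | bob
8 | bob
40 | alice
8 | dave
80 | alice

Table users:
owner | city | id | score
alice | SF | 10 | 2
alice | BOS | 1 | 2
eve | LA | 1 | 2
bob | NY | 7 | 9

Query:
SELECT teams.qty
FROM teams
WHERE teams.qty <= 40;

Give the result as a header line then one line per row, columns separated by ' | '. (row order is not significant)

== RESULT ==
teams.qty
5
8
5
40

Derivation:
After WHERE (4 rows):
teams.score | teams.name | teams.qty
9 | frank | 5
6 | alice | 8
8 | bob | 5
8 | bob | 40
After SELECT (4 rows):
teams.qty
5
8
5
40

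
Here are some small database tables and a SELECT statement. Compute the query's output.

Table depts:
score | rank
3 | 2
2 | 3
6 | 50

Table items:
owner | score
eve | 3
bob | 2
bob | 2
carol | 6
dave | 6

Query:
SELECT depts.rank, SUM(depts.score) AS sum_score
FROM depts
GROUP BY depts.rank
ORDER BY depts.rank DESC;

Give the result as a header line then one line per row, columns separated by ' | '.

== RESULT ==
depts.rank | sum_score
50 | 6
3 | 2
2 | 3

Derivation:
After GROUP BY (3 rows):
depts.rank | sum_score
2 | 3
3 | 2
50 | 6
After ORDER BY (3 rows):
depts.rank | sum_score
50 | 6
3 | 2
2 | 3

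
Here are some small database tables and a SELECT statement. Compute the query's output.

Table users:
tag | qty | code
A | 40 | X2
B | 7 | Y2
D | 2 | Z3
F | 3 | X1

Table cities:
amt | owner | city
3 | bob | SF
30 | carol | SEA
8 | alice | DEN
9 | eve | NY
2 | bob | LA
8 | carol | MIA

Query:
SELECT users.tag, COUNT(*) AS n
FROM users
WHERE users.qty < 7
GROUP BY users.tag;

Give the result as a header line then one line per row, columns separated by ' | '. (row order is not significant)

== RESULT ==
users.tag | n
D | 1
F | 1

Derivation:
After WHERE (2 rows):
users.tag | users.qty | users.code
D | 2 | Z3
F | 3 | X1
After GROUP BY (2 rows):
users.tag | n
D | 1
F | 1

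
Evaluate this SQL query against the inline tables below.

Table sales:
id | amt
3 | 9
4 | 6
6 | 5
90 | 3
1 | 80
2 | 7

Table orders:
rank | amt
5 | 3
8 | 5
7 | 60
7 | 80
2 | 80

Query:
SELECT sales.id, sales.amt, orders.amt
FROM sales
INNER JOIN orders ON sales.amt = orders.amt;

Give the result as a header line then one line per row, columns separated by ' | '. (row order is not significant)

After JOIN orders (4 rows):
sales.id | sales.amt | orders.rank | orders.amt
6 | 5 | 8 | 5
90 | 3 | 5 | 3
1 | 80 | 7 | 80
1 | 80 | 2 | 80
After SELECT (4 rows):
sales.id | sales.amt | orders.amt
6 | 5 | 5
90 | 3 | 3
1 | 80 | 80
1 | 80 | 80

== RESULT ==
sales.id | sales.amt | orders.amt
6 | 5 | 5
90 | 3 | 3
1 | 80 | 80
1 | 80 | 80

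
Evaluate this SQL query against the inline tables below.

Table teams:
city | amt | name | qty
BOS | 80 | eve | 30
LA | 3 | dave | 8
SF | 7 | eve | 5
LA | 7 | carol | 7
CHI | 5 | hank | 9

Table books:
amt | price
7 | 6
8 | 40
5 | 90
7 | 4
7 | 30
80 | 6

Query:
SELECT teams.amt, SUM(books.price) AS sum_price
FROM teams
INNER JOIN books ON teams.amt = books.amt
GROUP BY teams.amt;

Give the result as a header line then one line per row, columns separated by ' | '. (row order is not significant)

After JOIN books (8 rows):
teams.city | teams.amt | teams.name | teams.qty | books.amt | books.price
BOS | 80 | eve | 30 | 80 | 6
SF | 7 | eve | 5 | 7 | 6
SF | 7 | eve | 5 | 7 | 4
SF | 7 | eve | 5 | 7 | 30
LA | 7 | carol | 7 | 7 | 6
LA | 7 | carol | 7 | 7 | 4
LA | 7 | carol | 7 | 7 | 30
CHI | 5 | hank | 9 | 5 | 90
After GROUP BY (3 rows):
teams.amt | sum_price
80 | 6
7 | 80
5 | 90

== RESULT ==
teams.amt | sum_price
80 | 6
7 | 80
5 | 90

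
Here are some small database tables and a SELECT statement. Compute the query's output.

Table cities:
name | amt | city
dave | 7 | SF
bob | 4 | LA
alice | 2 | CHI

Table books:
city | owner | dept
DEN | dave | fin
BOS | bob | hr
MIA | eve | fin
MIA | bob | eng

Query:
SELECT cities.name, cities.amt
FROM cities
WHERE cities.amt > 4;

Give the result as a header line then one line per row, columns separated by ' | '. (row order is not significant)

== RESULT ==
cities.name | cities.amt
dave | 7

Derivation:
After WHERE (1 rows):
cities.name | cities.amt | cities.city
dave | 7 | SF
After SELECT (1 rows):
cities.name | cities.amt
dave | 7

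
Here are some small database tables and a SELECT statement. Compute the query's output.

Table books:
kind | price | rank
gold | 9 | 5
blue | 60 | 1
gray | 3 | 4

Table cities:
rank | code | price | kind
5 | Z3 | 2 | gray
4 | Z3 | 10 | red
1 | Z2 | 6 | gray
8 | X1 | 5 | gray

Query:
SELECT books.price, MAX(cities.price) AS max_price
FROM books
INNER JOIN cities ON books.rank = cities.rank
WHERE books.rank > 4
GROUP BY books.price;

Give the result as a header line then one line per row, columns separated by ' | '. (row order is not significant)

After JOIN cities (3 rows):
books.kind | books.price | books.rank | cities.rank | cities.code | cities.price | cities.kind
gold | 9 | 5 | 5 | Z3 | 2 | gray
blue | 60 | 1 | 1 | Z2 | 6 | gray
gray | 3 | 4 | 4 | Z3 | 10 | red
After WHERE (1 rows):
books.kind | books.price | books.rank | cities.rank | cities.code | cities.price | cities.kind
gold | 9 | 5 | 5 | Z3 | 2 | gray
After GROUP BY (1 rows):
books.price | max_price
9 | 2

== RESULT ==
books.price | max_price
9 | 2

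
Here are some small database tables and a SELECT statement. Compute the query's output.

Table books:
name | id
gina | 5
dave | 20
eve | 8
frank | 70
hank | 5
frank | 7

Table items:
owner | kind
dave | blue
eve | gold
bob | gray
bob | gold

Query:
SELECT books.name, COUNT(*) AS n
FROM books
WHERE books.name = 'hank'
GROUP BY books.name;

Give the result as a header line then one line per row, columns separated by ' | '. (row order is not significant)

== RESULT ==
books.name | n
hank | 1

Derivation:
After WHERE (1 rows):
books.name | books.id
hank | 5
After GROUP BY (1 rows):
books.name | n
hank | 1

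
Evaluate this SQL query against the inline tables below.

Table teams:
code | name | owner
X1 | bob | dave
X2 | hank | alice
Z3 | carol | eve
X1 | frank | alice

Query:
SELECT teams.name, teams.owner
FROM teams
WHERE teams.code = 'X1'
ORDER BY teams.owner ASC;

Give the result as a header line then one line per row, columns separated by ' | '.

== RESULT ==
teams.name | teams.owner
frank | alice
bob | dave

Derivation:
After WHERE (2 rows):
teams.code | teams.name | teams.owner
X1 | bob | dave
X1 | frank | alice
After SELECT (2 rows):
teams.name | teams.owner
bob | dave
frank | alice
After ORDER BY (2 rows):
teams.name | teams.owner
frank | alice
bob | dave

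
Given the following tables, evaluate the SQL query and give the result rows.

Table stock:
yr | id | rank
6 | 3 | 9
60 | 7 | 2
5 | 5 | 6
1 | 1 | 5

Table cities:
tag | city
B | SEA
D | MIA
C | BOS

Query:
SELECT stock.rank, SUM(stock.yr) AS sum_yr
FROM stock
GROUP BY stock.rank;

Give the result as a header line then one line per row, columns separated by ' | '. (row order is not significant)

== RESULT ==
stock.rank | sum_yr
9 | 6
2 | 60
6 | 5
5 | 1

Derivation:
After GROUP BY (4 rows):
stock.rank | sum_yr
9 | 6
2 | 60
6 | 5
5 | 1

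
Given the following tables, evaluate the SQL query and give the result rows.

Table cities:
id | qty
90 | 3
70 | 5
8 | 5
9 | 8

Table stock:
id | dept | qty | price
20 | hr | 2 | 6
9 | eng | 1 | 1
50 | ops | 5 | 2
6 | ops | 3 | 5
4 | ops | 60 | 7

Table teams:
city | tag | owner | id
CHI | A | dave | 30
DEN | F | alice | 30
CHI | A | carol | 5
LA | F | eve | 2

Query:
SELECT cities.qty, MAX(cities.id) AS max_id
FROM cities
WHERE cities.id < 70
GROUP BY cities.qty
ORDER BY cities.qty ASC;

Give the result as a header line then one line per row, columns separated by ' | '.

== RESULT ==
cities.qty | max_id
5 | 8
8 | 9

Derivation:
After WHERE (2 rows):
cities.id | cities.qty
8 | 5
9 | 8
After GROUP BY (2 rows):
cities.qty | max_id
5 | 8
8 | 9
After ORDER BY (2 rows):
cities.qty | max_id
5 | 8
8 | 9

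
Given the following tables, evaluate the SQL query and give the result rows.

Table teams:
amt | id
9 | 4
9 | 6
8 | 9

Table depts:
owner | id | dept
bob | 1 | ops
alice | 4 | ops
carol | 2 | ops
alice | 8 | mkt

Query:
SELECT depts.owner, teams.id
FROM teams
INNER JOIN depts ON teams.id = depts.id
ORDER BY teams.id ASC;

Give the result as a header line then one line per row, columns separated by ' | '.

== RESULT ==
depts.owner | teams.id
alice | 4

Derivation:
After JOIN depts (1 rows):
teams.amt | teams.id | depts.owner | depts.id | depts.dept
9 | 4 | alice | 4 | ops
After SELECT (1 rows):
depts.owner | teams.id
alice | 4
After ORDER BY (1 rows):
depts.owner | teams.id
alice | 4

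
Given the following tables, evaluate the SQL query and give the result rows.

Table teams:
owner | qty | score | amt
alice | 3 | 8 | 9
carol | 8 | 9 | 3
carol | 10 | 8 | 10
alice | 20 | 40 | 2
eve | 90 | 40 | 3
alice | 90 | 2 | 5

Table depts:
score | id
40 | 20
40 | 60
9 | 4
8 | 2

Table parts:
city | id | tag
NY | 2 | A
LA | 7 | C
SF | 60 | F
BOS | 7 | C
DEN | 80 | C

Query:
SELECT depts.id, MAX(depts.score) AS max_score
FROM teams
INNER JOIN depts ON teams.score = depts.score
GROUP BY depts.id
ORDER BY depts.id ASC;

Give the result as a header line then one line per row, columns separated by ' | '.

After JOIN depts (7 rows):
teams.owner | teams.qty | teams.score | teams.amt | depts.score | depts.id
alice | 3 | 8 | 9 | 8 | 2
carol | 8 | 9 | 3 | 9 | 4
carol | 10 | 8 | 10 | 8 | 2
alice | 20 | 40 | 2 | 40 | 20
alice | 20 | 40 | 2 | 40 | 60
eve | 90 | 40 | 3 | 40 | 20
eve | 90 | 40 | 3 | 40 | 60
After GROUP BY (4 rows):
depts.id | max_score
2 | 8
4 | 9
20 | 40
60 | 40
After ORDER BY (4 rows):
depts.id | max_score
2 | 8
4 | 9
20 | 40
60 | 40

== RESULT ==
depts.id | max_score
2 | 8
4 | 9
20 | 40
60 | 40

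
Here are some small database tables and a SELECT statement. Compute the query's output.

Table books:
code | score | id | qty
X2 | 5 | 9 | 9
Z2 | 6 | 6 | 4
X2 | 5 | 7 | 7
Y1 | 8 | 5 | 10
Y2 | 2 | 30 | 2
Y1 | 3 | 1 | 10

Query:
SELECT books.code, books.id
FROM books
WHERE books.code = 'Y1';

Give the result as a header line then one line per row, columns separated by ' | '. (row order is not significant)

== RESULT ==
books.code | books.id
Y1 | 5
Y1 | 1

Derivation:
After WHERE (2 rows):
books.code | books.score | books.id | books.qty
Y1 | 8 | 5 | 10
Y1 | 3 | 1 | 10
After SELECT (2 rows):
books.code | books.id
Y1 | 5
Y1 | 1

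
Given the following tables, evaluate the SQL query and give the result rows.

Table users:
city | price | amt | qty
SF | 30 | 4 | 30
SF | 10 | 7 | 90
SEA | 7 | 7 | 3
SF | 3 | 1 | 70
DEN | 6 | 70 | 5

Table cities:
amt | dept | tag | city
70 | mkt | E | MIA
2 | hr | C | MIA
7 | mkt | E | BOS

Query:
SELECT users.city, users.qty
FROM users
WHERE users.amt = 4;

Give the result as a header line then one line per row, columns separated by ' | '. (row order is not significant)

== RESULT ==
users.city | users.qty
SF | 30

Derivation:
After WHERE (1 rows):
users.city | users.price | users.amt | users.qty
SF | 30 | 4 | 30
After SELECT (1 rows):
users.city | users.qty
SF | 30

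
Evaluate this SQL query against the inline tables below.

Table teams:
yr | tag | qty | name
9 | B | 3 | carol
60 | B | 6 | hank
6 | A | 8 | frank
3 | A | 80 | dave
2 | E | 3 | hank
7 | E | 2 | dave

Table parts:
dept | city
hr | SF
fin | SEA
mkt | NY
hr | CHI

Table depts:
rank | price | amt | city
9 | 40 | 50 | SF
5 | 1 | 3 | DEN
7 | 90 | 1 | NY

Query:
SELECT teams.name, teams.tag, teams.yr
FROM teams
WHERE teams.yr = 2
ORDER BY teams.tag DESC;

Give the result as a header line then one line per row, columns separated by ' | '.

== RESULT ==
teams.name | teams.tag | teams.yr
hank | E | 2

Derivation:
After WHERE (1 rows):
teams.yr | teams.tag | teams.qty | teams.name
2 | E | 3 | hank
After SELECT (1 rows):
teams.name | teams.tag | teams.yr
hank | E | 2
After ORDER BY (1 rows):
teams.name | teams.tag | teams.yr
hank | E | 2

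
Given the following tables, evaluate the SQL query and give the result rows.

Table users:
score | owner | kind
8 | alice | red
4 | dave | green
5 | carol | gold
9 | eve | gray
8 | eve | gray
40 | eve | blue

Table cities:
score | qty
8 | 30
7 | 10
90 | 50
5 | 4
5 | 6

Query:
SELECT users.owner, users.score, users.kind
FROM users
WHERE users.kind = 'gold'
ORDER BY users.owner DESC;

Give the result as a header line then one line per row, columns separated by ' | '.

== RESULT ==
users.owner | users.score | users.kind
carol | 5 | gold

Derivation:
After WHERE (1 rows):
users.score | users.owner | users.kind
5 | carol | gold
After SELECT (1 rows):
users.owner | users.score | users.kind
carol | 5 | gold
After ORDER BY (1 rows):
users.owner | users.score | users.kind
carol | 5 | gold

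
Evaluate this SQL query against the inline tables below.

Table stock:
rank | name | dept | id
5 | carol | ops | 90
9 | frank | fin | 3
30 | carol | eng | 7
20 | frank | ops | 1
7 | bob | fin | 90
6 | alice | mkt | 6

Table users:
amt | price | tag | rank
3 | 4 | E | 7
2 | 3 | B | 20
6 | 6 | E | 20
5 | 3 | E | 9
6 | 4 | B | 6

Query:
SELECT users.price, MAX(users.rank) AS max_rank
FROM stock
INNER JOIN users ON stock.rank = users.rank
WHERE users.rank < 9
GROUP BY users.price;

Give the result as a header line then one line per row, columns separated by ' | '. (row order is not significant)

== RESULT ==
users.price | max_rank
4 | 7

Derivation:
After JOIN users (5 rows):
stock.rank | stock.name | stock.dept | stock.id | users.amt | users.price | users.tag | users.rank
9 | frank | fin | 3 | 5 | 3 | E | 9
20 | frank | ops | 1 | 2 | 3 | B | 20
20 | frank | ops | 1 | 6 | 6 | E | 20
7 | bob | fin | 90 | 3 | 4 | E | 7
6 | alice | mkt | 6 | 6 | 4 | B | 6
After WHERE (2 rows):
stock.rank | stock.name | stock.dept | stock.id | users.amt | users.price | users.tag | users.rank
7 | bob | fin | 90 | 3 | 4 | E | 7
6 | alice | mkt | 6 | 6 | 4 | B | 6
After GROUP BY (1 rows):
users.price | max_rank
4 | 7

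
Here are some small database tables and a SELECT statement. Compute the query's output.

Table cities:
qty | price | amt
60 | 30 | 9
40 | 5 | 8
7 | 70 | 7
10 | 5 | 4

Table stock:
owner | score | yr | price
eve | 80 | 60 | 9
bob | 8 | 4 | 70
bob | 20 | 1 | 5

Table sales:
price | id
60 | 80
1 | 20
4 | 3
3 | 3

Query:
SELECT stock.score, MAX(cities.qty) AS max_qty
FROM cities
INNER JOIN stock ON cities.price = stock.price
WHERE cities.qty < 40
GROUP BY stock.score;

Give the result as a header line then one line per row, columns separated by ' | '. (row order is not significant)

After JOIN stock (3 rows):
cities.qty | cities.price | cities.amt | stock.owner | stock.score | stock.yr | stock.price
40 | 5 | 8 | bob | 20 | 1 | 5
7 | 70 | 7 | bob | 8 | 4 | 70
10 | 5 | 4 | bob | 20 | 1 | 5
After WHERE (2 rows):
cities.qty | cities.price | cities.amt | stock.owner | stock.score | stock.yr | stock.price
7 | 70 | 7 | bob | 8 | 4 | 70
10 | 5 | 4 | bob | 20 | 1 | 5
After GROUP BY (2 rows):
stock.score | max_qty
8 | 7
20 | 10

== RESULT ==
stock.score | max_qty
8 | 7
20 | 10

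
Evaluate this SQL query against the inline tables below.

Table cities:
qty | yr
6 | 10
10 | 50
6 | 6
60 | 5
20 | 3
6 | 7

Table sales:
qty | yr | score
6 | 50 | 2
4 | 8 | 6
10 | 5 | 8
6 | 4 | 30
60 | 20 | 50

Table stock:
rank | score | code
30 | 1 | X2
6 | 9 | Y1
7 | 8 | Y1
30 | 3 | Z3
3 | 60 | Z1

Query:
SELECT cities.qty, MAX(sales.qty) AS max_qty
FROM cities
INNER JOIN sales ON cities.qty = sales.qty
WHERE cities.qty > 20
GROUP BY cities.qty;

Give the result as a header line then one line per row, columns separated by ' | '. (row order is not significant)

After JOIN sales (8 rows):
cities.qty | cities.yr | sales.qty | sales.yr | sales.score
6 | 10 | 6 | 50 | 2
6 | 10 | 6 | 4 | 30
10 | 50 | 10 | 5 | 8
6 | 6 | 6 | 50 | 2
6 | 6 | 6 | 4 | 30
60 | 5 | 60 | 20 | 50
6 | 7 | 6 | 50 | 2
6 | 7 | 6 | 4 | 30
After WHERE (1 rows):
cities.qty | cities.yr | sales.qty | sales.yr | sales.score
60 | 5 | 60 | 20 | 50
After GROUP BY (1 rows):
cities.qty | max_qty
60 | 60

== RESULT ==
cities.qty | max_qty
60 | 60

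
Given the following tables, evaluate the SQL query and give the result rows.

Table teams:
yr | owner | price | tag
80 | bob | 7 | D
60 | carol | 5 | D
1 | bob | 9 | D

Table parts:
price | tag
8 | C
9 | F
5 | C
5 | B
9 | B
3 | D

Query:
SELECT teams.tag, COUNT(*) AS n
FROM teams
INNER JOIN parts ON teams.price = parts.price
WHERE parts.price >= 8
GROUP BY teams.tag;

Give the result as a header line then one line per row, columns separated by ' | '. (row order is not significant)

After JOIN parts (4 rows):
teams.yr | teams.owner | teams.price | teams.tag | parts.price | parts.tag
60 | carol | 5 | D | 5 | C
60 | carol | 5 | D | 5 | B
1 | bob | 9 | D | 9 | F
1 | bob | 9 | D | 9 | B
After WHERE (2 rows):
teams.yr | teams.owner | teams.price | teams.tag | parts.price | parts.tag
1 | bob | 9 | D | 9 | F
1 | bob | 9 | D | 9 | B
After GROUP BY (1 rows):
teams.tag | n
D | 2

== RESULT ==
teams.tag | n
D | 2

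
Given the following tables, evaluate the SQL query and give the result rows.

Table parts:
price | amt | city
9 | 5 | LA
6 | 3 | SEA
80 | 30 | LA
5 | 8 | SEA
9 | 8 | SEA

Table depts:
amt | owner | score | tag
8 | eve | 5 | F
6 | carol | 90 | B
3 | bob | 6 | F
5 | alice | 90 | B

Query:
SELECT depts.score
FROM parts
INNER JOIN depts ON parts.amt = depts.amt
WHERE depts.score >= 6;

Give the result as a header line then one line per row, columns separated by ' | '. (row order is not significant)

== RESULT ==
depts.score
90
6

Derivation:
After JOIN depts (4 rows):
parts.price | parts.amt | parts.city | depts.amt | depts.owner | depts.score | depts.tag
9 | 5 | LA | 5 | alice | 90 | B
6 | 3 | SEA | 3 | bob | 6 | F
5 | 8 | SEA | 8 | eve | 5 | F
9 | 8 | SEA | 8 | eve | 5 | F
After WHERE (2 rows):
parts.price | parts.amt | parts.city | depts.amt | depts.owner | depts.score | depts.tag
9 | 5 | LA | 5 | alice | 90 | B
6 | 3 | SEA | 3 | bob | 6 | F
After SELECT (2 rows):
depts.score
90
6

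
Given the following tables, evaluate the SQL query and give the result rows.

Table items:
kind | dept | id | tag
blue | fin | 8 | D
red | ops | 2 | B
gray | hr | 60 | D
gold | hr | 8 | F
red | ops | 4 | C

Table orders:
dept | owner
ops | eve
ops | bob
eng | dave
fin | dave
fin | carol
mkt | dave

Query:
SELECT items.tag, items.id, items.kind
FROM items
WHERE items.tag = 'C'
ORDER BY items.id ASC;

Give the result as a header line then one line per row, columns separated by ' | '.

After WHERE (1 rows):
items.kind | items.dept | items.id | items.tag
red | ops | 4 | C
After SELECT (1 rows):
items.tag | items.id | items.kind
C | 4 | red
After ORDER BY (1 rows):
items.tag | items.id | items.kind
C | 4 | red

== RESULT ==
items.tag | items.id | items.kind
C | 4 | red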